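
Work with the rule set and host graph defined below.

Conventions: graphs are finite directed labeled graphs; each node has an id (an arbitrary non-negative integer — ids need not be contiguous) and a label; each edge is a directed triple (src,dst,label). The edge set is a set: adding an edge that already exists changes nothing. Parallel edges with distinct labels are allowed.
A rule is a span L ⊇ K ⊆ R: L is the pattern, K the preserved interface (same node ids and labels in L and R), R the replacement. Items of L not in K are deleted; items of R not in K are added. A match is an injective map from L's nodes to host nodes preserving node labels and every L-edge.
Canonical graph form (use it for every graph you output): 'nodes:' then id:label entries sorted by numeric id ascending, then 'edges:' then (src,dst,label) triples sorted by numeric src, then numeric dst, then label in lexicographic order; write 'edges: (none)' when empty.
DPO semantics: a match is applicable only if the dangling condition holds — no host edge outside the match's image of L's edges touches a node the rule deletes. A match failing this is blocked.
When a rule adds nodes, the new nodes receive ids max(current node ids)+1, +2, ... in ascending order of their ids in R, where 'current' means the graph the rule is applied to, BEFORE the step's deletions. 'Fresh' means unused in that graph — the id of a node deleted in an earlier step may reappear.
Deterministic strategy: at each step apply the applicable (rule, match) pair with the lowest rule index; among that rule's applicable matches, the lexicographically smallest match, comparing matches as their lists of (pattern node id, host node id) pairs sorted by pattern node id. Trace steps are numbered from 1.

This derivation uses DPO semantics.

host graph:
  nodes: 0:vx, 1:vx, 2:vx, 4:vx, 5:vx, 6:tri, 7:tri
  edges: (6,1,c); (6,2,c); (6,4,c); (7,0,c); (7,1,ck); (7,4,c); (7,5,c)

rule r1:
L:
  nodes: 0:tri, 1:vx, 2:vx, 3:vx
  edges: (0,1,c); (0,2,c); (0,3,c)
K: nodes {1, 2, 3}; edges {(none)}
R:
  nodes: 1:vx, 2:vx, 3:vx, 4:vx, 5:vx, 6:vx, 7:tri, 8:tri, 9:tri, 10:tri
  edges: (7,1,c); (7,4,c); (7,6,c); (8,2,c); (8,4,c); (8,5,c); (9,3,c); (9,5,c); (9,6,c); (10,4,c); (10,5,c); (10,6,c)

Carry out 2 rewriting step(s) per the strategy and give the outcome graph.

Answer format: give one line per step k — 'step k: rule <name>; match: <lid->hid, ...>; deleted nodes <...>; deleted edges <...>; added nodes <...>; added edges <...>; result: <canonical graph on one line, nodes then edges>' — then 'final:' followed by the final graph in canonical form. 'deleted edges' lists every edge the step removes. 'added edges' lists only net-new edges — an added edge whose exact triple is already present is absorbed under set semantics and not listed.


step 1: rule r1; match: 0->6, 1->1, 2->2, 3->4; deleted nodes 6; deleted edges (6,1,c); (6,2,c); (6,4,c); added nodes 8, 9, 10, 11, 12, 13, 14; added edges (11,1,c); (11,8,c); (11,10,c); (12,2,c); (12,8,c); (12,9,c); (13,4,c); (13,9,c); (13,10,c); (14,8,c); (14,9,c); (14,10,c); result: nodes: 0:vx, 1:vx, 2:vx, 4:vx, 5:vx, 7:tri, 8:vx, 9:vx, 10:vx, 11:tri, 12:tri, 13:tri, 14:tri edges: (7,0,c); (7,1,ck); (7,4,c); (7,5,c); (11,1,c); (11,8,c); (11,10,c); (12,2,c); (12,8,c); (12,9,c); (13,4,c); (13,9,c); (13,10,c); (14,8,c); (14,9,c); (14,10,c)
step 2: rule r1; match: 0->11, 1->1, 2->8, 3->10; deleted nodes 11; deleted edges (11,1,c); (11,8,c); (11,10,c); added nodes 15, 16, 17, 18, 19, 20, 21; added edges (18,1,c); (18,15,c); (18,17,c); (19,8,c); (19,15,c); (19,16,c); (20,10,c); (20,16,c); (20,17,c); (21,15,c); (21,16,c); (21,17,c); result: nodes: 0:vx, 1:vx, 2:vx, 4:vx, 5:vx, 7:tri, 8:vx, 9:vx, 10:vx, 12:tri, 13:tri, 14:tri, 15:vx, 16:vx, 17:vx, 18:tri, 19:tri, 20:tri, 21:tri edges: (7,0,c); (7,1,ck); (7,4,c); (7,5,c); (12,2,c); (12,8,c); (12,9,c); (13,4,c); (13,9,c); (13,10,c); (14,8,c); (14,9,c); (14,10,c); (18,1,c); (18,15,c); (18,17,c); (19,8,c); (19,15,c); (19,16,c); (20,10,c); (20,16,c); (20,17,c); (21,15,c); (21,16,c); (21,17,c)
final:
nodes: 0:vx, 1:vx, 2:vx, 4:vx, 5:vx, 7:tri, 8:vx, 9:vx, 10:vx, 12:tri, 13:tri, 14:tri, 15:vx, 16:vx, 17:vx, 18:tri, 19:tri, 20:tri, 21:tri
edges: (7,0,c); (7,1,ck); (7,4,c); (7,5,c); (12,2,c); (12,8,c); (12,9,c); (13,4,c); (13,9,c); (13,10,c); (14,8,c); (14,9,c); (14,10,c); (18,1,c); (18,15,c); (18,17,c); (19,8,c); (19,15,c); (19,16,c); (20,10,c); (20,16,c); (20,17,c); (21,15,c); (21,16,c); (21,17,c)


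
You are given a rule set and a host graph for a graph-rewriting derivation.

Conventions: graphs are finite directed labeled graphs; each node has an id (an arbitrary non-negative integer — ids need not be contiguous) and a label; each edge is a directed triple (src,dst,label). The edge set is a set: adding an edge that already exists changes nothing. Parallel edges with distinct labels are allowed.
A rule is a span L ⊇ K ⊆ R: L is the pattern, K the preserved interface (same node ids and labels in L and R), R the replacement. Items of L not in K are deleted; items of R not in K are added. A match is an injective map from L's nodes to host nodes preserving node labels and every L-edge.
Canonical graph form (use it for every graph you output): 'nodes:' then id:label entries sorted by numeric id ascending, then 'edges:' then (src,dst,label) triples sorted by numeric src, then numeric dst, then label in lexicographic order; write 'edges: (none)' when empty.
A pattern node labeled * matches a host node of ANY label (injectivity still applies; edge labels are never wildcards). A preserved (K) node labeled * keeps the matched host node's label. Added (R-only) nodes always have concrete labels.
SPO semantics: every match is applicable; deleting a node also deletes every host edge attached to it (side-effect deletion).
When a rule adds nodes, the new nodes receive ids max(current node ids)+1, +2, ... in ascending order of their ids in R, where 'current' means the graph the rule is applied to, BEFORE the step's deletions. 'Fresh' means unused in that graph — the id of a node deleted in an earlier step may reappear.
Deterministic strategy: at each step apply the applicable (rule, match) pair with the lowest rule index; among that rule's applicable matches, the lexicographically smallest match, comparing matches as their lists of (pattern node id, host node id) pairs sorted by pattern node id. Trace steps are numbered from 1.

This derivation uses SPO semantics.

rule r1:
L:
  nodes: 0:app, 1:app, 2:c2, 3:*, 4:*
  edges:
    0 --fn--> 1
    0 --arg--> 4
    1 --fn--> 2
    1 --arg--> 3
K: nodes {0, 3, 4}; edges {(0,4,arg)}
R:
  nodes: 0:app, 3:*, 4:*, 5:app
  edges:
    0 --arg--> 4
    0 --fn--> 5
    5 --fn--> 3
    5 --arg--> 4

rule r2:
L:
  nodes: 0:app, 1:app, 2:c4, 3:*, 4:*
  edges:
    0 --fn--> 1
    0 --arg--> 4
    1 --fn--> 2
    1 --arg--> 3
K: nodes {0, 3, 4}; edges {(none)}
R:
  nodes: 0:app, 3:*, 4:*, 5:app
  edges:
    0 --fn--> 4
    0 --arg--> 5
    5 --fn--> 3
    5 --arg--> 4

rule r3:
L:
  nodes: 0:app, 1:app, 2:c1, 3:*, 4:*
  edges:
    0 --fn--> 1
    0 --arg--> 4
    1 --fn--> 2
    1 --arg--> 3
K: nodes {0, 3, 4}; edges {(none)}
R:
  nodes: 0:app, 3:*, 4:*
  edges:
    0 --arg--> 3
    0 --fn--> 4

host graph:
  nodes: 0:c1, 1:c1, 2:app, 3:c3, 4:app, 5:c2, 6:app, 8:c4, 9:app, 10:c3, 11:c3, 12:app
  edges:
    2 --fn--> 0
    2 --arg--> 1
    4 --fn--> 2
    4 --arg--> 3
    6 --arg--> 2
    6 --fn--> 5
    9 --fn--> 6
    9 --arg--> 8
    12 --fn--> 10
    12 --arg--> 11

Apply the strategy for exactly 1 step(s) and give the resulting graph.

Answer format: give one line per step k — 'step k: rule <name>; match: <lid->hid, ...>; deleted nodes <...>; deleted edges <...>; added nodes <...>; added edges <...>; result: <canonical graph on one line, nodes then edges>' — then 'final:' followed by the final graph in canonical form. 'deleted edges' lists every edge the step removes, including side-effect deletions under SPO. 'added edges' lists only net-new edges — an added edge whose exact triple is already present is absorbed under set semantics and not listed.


step 1: rule r1; match: 0->9, 1->6, 2->5, 3->2, 4->8; deleted nodes 5, 6; deleted edges (6,2,arg); (6,5,fn); (9,6,fn); added nodes 13; added edges (9,13,fn); (13,2,fn); (13,8,arg); result: nodes: 0:c1, 1:c1, 2:app, 3:c3, 4:app, 8:c4, 9:app, 10:c3, 11:c3, 12:app, 13:app edges: (2,0,fn); (2,1,arg); (4,2,fn); (4,3,arg); (9,8,arg); (9,13,fn); (12,10,fn); (12,11,arg); (13,2,fn); (13,8,arg)
final:
nodes: 0:c1, 1:c1, 2:app, 3:c3, 4:app, 8:c4, 9:app, 10:c3, 11:c3, 12:app, 13:app
edges: (2,0,fn); (2,1,arg); (4,2,fn); (4,3,arg); (9,8,arg); (9,13,fn); (12,10,fn); (12,11,arg); (13,2,fn); (13,8,arg)


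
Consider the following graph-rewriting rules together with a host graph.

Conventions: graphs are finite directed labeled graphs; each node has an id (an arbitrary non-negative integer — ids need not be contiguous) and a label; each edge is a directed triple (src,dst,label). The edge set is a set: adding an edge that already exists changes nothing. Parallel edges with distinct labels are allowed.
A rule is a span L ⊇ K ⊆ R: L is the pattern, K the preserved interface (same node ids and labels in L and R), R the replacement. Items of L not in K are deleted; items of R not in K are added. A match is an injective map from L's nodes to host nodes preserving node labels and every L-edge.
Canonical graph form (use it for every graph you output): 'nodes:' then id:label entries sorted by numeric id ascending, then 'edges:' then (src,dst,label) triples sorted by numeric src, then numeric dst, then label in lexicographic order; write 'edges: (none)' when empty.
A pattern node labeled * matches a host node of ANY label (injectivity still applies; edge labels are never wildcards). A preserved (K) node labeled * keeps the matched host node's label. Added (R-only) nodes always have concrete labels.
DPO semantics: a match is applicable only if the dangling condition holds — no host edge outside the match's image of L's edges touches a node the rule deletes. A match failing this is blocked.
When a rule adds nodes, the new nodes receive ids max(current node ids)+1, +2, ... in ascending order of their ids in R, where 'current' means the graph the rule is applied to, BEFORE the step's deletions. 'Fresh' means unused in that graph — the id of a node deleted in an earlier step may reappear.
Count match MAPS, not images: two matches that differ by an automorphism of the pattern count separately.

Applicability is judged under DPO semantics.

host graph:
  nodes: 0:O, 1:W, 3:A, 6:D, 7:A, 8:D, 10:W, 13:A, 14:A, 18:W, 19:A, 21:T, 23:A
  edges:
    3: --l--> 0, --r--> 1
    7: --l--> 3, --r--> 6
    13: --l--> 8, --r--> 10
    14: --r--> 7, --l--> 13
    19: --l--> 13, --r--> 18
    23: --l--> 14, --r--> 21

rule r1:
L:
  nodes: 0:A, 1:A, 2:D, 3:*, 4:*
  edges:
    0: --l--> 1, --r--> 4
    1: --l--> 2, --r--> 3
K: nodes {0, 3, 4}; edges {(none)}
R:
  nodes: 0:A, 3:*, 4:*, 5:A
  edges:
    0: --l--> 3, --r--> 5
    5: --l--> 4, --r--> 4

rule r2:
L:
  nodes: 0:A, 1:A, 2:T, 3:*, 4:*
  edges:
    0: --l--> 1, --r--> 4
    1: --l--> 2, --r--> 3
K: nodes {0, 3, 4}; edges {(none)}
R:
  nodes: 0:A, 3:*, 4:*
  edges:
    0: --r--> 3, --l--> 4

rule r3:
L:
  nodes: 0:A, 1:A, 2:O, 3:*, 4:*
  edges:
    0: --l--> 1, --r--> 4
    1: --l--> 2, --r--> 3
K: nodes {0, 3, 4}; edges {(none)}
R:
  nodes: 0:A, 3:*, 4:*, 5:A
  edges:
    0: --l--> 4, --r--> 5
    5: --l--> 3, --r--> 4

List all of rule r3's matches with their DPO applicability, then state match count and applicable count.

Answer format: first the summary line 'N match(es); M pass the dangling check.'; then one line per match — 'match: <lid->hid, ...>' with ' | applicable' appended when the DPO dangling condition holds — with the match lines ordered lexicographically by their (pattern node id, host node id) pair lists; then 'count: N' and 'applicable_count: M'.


1 match(es); 1 pass the dangling check.
match: 0->7, 1->3, 2->0, 3->1, 4->6 | applicable
count: 1
applicable_count: 1


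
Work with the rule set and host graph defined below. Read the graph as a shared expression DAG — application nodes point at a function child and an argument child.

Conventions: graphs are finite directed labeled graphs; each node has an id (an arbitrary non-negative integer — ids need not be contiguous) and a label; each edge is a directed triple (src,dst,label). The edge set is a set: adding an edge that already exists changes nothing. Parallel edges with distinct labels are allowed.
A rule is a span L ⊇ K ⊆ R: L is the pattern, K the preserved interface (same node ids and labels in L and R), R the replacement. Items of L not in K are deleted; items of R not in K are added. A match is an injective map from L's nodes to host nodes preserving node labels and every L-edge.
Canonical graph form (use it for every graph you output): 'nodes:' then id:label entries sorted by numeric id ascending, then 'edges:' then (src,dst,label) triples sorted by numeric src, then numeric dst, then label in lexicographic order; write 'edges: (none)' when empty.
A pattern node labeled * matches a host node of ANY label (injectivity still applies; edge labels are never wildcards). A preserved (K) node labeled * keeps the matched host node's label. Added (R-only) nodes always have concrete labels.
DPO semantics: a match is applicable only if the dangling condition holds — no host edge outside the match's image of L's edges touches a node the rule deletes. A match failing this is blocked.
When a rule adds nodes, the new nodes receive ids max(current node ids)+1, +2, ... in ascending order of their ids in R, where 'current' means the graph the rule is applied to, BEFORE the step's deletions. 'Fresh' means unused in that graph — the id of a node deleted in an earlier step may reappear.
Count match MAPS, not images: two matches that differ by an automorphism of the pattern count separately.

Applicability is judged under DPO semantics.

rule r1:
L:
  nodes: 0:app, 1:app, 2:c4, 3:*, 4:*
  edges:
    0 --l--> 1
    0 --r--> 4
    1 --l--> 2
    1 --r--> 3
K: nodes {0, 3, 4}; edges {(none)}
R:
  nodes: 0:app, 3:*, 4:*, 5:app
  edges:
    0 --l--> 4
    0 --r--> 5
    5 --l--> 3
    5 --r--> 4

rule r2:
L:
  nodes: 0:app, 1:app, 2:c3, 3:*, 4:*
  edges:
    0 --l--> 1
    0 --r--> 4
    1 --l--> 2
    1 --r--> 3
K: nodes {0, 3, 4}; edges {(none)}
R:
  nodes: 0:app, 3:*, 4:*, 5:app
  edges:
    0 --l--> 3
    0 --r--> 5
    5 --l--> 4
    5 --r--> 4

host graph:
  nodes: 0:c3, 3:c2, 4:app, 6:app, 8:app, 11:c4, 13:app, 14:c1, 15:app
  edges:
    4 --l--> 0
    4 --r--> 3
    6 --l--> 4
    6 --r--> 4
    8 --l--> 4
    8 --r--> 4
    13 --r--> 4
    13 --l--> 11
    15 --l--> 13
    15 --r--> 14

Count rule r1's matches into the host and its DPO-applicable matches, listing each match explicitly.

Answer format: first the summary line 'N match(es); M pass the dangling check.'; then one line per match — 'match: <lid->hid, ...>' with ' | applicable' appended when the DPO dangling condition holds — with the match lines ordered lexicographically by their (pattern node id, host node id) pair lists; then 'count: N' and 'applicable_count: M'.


1 match(es); 1 pass the dangling check.
match: 0->15, 1->13, 2->11, 3->4, 4->14 | applicable
count: 1
applicable_count: 1


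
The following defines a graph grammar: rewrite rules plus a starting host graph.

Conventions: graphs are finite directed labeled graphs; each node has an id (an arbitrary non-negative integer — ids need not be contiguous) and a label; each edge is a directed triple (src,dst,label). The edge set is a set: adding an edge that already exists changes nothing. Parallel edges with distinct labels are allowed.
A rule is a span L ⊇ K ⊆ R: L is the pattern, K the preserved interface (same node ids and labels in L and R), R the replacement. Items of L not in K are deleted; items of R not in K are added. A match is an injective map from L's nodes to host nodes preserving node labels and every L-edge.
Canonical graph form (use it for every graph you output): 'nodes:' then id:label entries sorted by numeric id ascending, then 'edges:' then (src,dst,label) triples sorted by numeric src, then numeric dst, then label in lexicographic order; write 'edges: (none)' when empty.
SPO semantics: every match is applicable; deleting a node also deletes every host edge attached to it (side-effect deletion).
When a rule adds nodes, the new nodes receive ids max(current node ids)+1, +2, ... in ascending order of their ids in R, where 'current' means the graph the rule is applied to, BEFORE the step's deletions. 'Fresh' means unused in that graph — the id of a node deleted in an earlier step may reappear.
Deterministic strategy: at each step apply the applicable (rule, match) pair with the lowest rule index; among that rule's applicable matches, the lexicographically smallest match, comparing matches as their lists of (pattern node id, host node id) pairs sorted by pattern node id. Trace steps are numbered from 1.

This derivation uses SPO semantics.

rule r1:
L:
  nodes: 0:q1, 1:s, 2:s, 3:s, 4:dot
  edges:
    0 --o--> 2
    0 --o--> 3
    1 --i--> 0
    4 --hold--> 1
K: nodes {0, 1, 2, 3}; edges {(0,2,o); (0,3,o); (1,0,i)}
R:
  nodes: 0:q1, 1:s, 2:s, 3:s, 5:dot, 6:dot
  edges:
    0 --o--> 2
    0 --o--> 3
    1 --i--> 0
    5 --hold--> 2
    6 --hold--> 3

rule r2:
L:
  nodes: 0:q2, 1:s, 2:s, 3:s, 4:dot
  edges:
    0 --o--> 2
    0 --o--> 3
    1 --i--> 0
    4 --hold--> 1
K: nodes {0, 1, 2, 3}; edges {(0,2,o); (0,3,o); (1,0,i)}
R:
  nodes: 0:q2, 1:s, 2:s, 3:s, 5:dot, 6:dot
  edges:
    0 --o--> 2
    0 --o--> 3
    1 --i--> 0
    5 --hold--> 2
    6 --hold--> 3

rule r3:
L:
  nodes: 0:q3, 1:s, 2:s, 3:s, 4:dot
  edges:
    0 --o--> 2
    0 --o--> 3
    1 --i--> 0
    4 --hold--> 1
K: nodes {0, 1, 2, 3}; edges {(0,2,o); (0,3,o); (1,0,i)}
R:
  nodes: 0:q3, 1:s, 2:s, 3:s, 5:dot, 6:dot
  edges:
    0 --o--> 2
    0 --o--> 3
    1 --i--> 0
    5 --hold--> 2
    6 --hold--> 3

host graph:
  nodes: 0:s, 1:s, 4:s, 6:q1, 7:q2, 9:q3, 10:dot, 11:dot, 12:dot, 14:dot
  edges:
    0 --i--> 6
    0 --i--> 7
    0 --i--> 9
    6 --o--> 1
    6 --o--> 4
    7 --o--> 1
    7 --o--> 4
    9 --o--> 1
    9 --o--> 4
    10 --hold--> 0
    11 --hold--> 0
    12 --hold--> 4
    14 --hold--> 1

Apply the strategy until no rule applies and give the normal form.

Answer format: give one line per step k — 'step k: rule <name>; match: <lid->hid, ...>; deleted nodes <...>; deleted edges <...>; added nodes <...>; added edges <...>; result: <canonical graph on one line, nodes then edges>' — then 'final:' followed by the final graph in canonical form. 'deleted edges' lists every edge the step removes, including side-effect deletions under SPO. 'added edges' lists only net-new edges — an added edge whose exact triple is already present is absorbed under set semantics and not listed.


step 1: rule r1; match: 0->6, 1->0, 2->1, 3->4, 4->10; deleted nodes 10; deleted edges (10,0,hold); added nodes 15, 16; added edges (15,1,hold); (16,4,hold); result: nodes: 0:s, 1:s, 4:s, 6:q1, 7:q2, 9:q3, 11:dot, 12:dot, 14:dot, 15:dot, 16:dot edges: (0,6,i); (0,7,i); (0,9,i); (6,1,o); (6,4,o); (7,1,o); (7,4,o); (9,1,o); (9,4,o); (11,0,hold); (12,4,hold); (14,1,hold); (15,1,hold); (16,4,hold)
step 2: rule r1; match: 0->6, 1->0, 2->1, 3->4, 4->11; deleted nodes 11; deleted edges (11,0,hold); added nodes 17, 18; added edges (17,1,hold); (18,4,hold); result: nodes: 0:s, 1:s, 4:s, 6:q1, 7:q2, 9:q3, 12:dot, 14:dot, 15:dot, 16:dot, 17:dot, 18:dot edges: (0,6,i); (0,7,i); (0,9,i); (6,1,o); (6,4,o); (7,1,o); (7,4,o); (9,1,o); (9,4,o); (12,4,hold); (14,1,hold); (15,1,hold); (16,4,hold); (17,1,hold); (18,4,hold)
final:
nodes: 0:s, 1:s, 4:s, 6:q1, 7:q2, 9:q3, 12:dot, 14:dot, 15:dot, 16:dot, 17:dot, 18:dot
edges: (0,6,i); (0,7,i); (0,9,i); (6,1,o); (6,4,o); (7,1,o); (7,4,o); (9,1,o); (9,4,o); (12,4,hold); (14,1,hold); (15,1,hold); (16,4,hold); (17,1,hold); (18,4,hold)


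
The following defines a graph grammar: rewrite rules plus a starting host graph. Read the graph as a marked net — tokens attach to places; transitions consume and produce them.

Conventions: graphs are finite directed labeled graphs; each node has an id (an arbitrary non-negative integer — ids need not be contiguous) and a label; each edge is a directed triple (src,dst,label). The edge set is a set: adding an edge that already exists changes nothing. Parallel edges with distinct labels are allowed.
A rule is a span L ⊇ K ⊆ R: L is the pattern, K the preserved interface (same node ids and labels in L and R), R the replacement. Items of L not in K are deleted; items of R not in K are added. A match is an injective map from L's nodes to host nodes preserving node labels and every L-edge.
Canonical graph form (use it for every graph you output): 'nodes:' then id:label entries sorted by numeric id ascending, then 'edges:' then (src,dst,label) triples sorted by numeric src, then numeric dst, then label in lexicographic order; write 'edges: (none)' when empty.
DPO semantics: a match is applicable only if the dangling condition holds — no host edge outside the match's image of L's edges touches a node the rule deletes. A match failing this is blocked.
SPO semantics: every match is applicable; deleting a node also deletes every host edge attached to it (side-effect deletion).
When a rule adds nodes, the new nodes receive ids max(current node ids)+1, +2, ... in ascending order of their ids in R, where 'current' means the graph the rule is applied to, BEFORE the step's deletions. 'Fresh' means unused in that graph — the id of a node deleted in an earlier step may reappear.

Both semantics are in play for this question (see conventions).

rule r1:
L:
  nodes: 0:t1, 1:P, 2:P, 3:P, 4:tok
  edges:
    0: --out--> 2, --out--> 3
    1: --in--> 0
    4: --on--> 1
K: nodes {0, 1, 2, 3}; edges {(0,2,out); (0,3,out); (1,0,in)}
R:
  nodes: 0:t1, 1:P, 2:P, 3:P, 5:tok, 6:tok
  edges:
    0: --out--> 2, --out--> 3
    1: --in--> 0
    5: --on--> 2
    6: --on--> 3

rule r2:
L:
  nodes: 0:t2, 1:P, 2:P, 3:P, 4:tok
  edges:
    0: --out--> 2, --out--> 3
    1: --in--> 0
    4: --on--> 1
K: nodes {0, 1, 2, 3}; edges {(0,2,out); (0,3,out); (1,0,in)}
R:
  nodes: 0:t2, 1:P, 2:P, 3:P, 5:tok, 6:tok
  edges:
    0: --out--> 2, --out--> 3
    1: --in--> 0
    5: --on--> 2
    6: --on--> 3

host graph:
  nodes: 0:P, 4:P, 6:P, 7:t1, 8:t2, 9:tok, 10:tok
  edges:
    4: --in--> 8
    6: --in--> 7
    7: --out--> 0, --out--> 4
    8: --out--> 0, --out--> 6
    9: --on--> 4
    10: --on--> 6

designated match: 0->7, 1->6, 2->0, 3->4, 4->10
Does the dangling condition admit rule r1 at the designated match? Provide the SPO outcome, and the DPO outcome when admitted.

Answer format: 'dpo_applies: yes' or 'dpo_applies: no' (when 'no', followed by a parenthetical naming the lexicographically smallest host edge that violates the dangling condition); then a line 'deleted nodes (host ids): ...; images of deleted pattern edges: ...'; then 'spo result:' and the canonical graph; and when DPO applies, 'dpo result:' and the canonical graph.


dpo_applies: yes
deleted nodes (host ids): 10; images of deleted pattern edges: (10,6,on)
spo result:
nodes: 0:P, 4:P, 6:P, 7:t1, 8:t2, 9:tok, 11:tok, 12:tok
edges: (4,8,in); (6,7,in); (7,0,out); (7,4,out); (8,0,out); (8,6,out); (9,4,on); (11,0,on); (12,4,on)
dpo result:
nodes: 0:P, 4:P, 6:P, 7:t1, 8:t2, 9:tok, 11:tok, 12:tok
edges: (4,8,in); (6,7,in); (7,0,out); (7,4,out); (8,0,out); (8,6,out); (9,4,on); (11,0,on); (12,4,on)


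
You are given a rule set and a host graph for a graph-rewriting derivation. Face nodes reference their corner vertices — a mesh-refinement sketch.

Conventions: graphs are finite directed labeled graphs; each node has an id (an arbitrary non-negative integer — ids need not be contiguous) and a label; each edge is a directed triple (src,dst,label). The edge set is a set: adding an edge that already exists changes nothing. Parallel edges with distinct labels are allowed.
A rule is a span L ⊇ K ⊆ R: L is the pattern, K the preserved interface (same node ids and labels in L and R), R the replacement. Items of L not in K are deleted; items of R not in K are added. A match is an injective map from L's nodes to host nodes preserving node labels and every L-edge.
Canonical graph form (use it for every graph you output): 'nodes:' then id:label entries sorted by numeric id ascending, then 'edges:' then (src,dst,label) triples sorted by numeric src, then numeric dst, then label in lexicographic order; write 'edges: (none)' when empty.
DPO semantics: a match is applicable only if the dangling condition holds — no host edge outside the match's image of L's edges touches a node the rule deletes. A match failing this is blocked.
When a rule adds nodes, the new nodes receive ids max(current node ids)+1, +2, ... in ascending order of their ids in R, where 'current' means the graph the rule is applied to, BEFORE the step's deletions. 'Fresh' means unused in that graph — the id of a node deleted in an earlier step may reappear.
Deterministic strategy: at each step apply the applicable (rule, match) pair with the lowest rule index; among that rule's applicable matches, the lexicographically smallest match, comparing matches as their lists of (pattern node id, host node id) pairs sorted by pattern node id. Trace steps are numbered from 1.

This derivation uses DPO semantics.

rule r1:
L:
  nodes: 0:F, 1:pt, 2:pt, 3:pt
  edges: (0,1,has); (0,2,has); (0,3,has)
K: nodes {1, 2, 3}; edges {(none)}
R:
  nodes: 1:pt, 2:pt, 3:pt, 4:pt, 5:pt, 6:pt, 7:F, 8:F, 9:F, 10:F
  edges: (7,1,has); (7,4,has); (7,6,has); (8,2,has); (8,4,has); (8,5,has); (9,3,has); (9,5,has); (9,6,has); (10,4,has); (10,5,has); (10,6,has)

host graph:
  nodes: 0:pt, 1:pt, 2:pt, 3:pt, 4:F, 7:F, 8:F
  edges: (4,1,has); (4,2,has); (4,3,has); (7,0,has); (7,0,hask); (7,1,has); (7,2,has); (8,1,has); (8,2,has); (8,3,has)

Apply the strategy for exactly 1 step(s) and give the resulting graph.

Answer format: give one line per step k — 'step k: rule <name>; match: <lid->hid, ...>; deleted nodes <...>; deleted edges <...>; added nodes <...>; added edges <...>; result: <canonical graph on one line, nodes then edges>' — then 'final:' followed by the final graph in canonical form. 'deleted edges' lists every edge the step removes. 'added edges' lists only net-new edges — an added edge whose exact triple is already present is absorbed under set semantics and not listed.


step 1: rule r1; match: 0->4, 1->1, 2->2, 3->3; deleted nodes 4; deleted edges (4,1,has); (4,2,has); (4,3,has); added nodes 9, 10, 11, 12, 13, 14, 15; added edges (12,1,has); (12,9,has); (12,11,has); (13,2,has); (13,9,has); (13,10,has); (14,3,has); (14,10,has); (14,11,has); (15,9,has); (15,10,has); (15,11,has); result: nodes: 0:pt, 1:pt, 2:pt, 3:pt, 7:F, 8:F, 9:pt, 10:pt, 11:pt, 12:F, 13:F, 14:F, 15:F edges: (7,0,has); (7,0,hask); (7,1,has); (7,2,has); (8,1,has); (8,2,has); (8,3,has); (12,1,has); (12,9,has); (12,11,has); (13,2,has); (13,9,has); (13,10,has); (14,3,has); (14,10,has); (14,11,has); (15,9,has); (15,10,has); (15,11,has)
final:
nodes: 0:pt, 1:pt, 2:pt, 3:pt, 7:F, 8:F, 9:pt, 10:pt, 11:pt, 12:F, 13:F, 14:F, 15:F
edges: (7,0,has); (7,0,hask); (7,1,has); (7,2,has); (8,1,has); (8,2,has); (8,3,has); (12,1,has); (12,9,has); (12,11,has); (13,2,has); (13,9,has); (13,10,has); (14,3,has); (14,10,has); (14,11,has); (15,9,has); (15,10,has); (15,11,has)


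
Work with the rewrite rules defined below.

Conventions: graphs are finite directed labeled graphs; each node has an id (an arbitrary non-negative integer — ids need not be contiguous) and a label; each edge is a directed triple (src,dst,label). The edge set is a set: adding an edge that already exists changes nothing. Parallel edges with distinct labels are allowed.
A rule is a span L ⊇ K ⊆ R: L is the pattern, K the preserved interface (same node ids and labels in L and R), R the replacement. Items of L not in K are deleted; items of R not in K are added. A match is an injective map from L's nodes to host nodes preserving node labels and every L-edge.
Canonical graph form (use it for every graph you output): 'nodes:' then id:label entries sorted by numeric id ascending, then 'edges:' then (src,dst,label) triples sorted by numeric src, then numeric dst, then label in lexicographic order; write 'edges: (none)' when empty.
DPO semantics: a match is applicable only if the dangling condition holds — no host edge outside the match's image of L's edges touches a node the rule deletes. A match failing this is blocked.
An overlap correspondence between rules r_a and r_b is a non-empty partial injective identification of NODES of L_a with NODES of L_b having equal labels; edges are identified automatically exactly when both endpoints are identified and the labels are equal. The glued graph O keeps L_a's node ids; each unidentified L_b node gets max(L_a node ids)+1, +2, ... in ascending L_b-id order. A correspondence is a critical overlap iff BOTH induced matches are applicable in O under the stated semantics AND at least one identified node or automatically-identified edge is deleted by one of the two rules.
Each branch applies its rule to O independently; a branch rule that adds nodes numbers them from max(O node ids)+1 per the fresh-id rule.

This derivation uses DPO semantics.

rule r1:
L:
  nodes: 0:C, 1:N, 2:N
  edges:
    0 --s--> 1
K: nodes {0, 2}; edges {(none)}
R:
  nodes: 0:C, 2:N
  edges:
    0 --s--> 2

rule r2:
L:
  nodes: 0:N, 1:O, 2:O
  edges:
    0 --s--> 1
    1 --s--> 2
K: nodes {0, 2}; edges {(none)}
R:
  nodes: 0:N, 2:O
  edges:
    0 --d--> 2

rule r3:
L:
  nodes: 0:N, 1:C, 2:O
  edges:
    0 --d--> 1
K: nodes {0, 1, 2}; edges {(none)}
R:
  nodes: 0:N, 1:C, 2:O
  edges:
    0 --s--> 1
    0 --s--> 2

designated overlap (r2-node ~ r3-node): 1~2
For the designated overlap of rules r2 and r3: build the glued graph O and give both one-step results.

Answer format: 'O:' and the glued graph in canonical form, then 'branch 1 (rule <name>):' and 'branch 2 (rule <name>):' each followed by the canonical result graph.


O:
nodes: 0:N, 1:O, 2:O, 3:N, 4:C
edges: (0,1,s); (1,2,s); (3,4,d)
branch 1 (rule r2):
nodes: 0:N, 2:O, 3:N, 4:C
edges: (0,2,d); (3,4,d)
branch 2 (rule r3):
nodes: 0:N, 1:O, 2:O, 3:N, 4:C
edges: (0,1,s); (1,2,s); (3,1,s); (3,4,s)


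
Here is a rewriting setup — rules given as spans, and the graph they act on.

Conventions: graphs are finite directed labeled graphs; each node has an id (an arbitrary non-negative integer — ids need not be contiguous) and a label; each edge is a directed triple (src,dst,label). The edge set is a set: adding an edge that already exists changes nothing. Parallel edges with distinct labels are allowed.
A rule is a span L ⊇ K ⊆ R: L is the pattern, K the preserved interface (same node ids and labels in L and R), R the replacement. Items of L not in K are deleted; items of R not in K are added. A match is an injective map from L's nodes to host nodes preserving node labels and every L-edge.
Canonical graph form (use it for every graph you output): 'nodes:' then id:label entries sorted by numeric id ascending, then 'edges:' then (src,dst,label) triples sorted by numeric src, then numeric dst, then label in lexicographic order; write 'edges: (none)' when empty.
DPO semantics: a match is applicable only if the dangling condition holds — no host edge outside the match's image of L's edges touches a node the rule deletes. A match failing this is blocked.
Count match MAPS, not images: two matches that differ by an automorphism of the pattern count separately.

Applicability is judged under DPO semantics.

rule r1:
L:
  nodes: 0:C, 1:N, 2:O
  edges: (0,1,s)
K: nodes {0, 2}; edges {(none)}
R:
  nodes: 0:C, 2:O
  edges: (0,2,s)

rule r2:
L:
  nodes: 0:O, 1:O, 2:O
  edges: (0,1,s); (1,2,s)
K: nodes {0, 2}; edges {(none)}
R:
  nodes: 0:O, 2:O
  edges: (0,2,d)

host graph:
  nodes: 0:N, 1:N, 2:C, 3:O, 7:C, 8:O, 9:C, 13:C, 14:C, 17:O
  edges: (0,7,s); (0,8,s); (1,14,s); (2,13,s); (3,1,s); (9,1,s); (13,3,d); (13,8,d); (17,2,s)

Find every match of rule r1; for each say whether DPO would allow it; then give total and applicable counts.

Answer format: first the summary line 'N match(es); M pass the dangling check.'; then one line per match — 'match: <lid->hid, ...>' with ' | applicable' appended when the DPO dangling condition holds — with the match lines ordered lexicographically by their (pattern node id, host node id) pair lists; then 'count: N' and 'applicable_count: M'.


3 match(es); 0 pass the dangling check.
match: 0->9, 1->1, 2->3
match: 0->9, 1->1, 2->8
match: 0->9, 1->1, 2->17
count: 3
applicable_count: 0


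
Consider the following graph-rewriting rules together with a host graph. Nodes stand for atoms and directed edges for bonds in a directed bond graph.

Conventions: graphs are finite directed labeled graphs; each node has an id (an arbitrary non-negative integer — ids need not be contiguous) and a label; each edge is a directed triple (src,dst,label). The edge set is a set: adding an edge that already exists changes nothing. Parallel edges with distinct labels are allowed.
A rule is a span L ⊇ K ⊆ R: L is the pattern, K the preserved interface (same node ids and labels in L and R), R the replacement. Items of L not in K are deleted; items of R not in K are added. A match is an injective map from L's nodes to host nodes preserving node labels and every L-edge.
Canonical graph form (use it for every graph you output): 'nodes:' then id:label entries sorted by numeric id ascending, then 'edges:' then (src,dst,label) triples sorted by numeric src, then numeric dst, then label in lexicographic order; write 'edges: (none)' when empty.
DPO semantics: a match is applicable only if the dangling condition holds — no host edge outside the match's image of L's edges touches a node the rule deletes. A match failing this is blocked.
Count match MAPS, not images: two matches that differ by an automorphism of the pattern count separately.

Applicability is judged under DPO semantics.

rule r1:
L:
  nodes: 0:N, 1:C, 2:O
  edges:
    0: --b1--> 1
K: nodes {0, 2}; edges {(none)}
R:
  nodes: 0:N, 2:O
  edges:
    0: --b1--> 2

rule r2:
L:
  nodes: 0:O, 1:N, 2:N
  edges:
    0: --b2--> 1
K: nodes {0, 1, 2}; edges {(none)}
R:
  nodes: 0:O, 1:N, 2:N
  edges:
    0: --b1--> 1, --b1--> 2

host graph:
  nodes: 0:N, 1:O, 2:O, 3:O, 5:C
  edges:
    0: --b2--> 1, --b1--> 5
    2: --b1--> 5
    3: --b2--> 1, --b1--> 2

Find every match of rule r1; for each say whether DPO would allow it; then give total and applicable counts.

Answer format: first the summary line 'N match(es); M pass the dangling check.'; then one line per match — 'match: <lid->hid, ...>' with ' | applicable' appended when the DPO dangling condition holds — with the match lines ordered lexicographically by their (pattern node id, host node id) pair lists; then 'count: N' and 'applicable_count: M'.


3 match(es); 0 pass the dangling check.
match: 0->0, 1->5, 2->1
match: 0->0, 1->5, 2->2
match: 0->0, 1->5, 2->3
count: 3
applicable_count: 0


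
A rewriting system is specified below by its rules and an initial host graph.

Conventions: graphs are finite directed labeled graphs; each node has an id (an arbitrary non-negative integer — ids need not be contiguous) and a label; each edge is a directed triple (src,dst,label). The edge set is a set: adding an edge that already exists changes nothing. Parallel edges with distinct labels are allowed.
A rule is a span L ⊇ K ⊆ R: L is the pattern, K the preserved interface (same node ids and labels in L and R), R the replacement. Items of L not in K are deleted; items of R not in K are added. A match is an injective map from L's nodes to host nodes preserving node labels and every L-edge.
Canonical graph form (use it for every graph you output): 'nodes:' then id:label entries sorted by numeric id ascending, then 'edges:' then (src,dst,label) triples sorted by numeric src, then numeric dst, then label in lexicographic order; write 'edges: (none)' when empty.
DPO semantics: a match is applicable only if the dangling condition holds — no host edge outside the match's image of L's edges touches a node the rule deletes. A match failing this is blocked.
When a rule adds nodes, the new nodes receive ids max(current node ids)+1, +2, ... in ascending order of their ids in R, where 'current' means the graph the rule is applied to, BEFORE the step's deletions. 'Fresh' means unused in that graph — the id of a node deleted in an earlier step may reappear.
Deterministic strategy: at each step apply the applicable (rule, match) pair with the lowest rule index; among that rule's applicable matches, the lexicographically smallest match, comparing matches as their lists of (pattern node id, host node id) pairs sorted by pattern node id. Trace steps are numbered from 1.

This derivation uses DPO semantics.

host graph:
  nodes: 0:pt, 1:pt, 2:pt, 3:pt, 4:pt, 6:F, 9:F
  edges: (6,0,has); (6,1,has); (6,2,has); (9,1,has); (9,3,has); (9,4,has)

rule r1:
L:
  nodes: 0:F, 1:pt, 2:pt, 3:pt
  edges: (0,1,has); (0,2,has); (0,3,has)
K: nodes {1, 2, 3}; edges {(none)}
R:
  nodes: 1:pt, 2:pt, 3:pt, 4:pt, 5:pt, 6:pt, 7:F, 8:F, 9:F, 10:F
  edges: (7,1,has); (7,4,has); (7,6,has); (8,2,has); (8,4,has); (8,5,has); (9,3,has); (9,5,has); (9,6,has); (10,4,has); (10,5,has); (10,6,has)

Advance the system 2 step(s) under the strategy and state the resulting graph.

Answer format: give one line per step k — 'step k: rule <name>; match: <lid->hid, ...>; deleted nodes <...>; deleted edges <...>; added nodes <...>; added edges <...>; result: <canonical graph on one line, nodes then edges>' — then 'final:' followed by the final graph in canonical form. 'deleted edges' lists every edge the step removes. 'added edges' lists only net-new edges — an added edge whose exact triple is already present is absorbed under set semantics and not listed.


step 1: rule r1; match: 0->6, 1->0, 2->1, 3->2; deleted nodes 6; deleted edges (6,0,has); (6,1,has); (6,2,has); added nodes 10, 11, 12, 13, 14, 15, 16; added edges (13,0,has); (13,10,has); (13,12,has); (14,1,has); (14,10,has); (14,11,has); (15,2,has); (15,11,has); (15,12,has); (16,10,has); (16,11,has); (16,12,has); result: nodes: 0:pt, 1:pt, 2:pt, 3:pt, 4:pt, 9:F, 10:pt, 11:pt, 12:pt, 13:F, 14:F, 15:F, 16:F edges: (9,1,has); (9,3,has); (9,4,has); (13,0,has); (13,10,has); (13,12,has); (14,1,has); (14,10,has); (14,11,has); (15,2,has); (15,11,has); (15,12,has); (16,10,has); (16,11,has); (16,12,has)
step 2: rule r1; match: 0->9, 1->1, 2->3, 3->4; deleted nodes 9; deleted edges (9,1,has); (9,3,has); (9,4,has); added nodes 17, 18, 19, 20, 21, 22, 23; added edges (20,1,has); (20,17,has); (20,19,has); (21,3,has); (21,17,has); (21,18,has); (22,4,has); (22,18,has); (22,19,has); (23,17,has); (23,18,has); (23,19,has); result: nodes: 0:pt, 1:pt, 2:pt, 3:pt, 4:pt, 10:pt, 11:pt, 12:pt, 13:F, 14:F, 15:F, 16:F, 17:pt, 18:pt, 19:pt, 20:F, 21:F, 22:F, 23:F edges: (13,0,has); (13,10,has); (13,12,has); (14,1,has); (14,10,has); (14,11,has); (15,2,has); (15,11,has); (15,12,has); (16,10,has); (16,11,has); (16,12,has); (20,1,has); (20,17,has); (20,19,has); (21,3,has); (21,17,has); (21,18,has); (22,4,has); (22,18,has); (22,19,has); (23,17,has); (23,18,has); (23,19,has)
final:
nodes: 0:pt, 1:pt, 2:pt, 3:pt, 4:pt, 10:pt, 11:pt, 12:pt, 13:F, 14:F, 15:F, 16:F, 17:pt, 18:pt, 19:pt, 20:F, 21:F, 22:F, 23:F
edges: (13,0,has); (13,10,has); (13,12,has); (14,1,has); (14,10,has); (14,11,has); (15,2,has); (15,11,has); (15,12,has); (16,10,has); (16,11,has); (16,12,has); (20,1,has); (20,17,has); (20,19,has); (21,3,has); (21,17,has); (21,18,has); (22,4,has); (22,18,has); (22,19,has); (23,17,has); (23,18,has); (23,19,has)


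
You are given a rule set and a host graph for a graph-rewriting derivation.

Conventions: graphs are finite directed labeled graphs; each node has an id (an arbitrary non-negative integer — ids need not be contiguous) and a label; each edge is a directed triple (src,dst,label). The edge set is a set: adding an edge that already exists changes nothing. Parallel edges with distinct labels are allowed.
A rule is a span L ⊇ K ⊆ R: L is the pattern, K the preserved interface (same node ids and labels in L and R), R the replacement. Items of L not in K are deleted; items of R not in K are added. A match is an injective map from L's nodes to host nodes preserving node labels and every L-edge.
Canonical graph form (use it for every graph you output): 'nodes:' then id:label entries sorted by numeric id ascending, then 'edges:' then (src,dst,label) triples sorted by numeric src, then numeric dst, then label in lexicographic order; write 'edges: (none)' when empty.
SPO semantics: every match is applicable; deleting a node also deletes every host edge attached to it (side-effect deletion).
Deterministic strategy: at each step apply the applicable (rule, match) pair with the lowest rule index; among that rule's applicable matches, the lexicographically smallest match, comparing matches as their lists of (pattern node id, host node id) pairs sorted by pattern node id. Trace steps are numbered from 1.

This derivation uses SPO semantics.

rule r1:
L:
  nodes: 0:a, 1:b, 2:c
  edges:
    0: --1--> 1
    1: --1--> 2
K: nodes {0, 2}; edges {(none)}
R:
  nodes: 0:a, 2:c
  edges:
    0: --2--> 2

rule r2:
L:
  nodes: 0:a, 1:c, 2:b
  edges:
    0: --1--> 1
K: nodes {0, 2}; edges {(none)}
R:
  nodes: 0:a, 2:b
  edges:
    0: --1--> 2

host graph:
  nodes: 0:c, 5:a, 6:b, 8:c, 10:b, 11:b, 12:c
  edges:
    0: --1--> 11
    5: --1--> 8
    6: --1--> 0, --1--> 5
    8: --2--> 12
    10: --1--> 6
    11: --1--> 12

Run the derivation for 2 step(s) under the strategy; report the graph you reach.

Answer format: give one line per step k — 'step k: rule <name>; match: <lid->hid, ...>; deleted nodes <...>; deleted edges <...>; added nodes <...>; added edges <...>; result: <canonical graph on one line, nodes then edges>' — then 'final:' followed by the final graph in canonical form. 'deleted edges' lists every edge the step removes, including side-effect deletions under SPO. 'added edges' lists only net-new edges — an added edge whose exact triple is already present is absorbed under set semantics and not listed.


step 1: rule r2; match: 0->5, 1->8, 2->6; deleted nodes 8; deleted edges (5,8,1); (8,12,2); added nodes (none); added edges (5,6,1); result: nodes: 0:c, 5:a, 6:b, 10:b, 11:b, 12:c edges: (0,11,1); (5,6,1); (6,0,1); (6,5,1); (10,6,1); (11,12,1)
step 2: rule r1; match: 0->5, 1->6, 2->0; deleted nodes 6; deleted edges (5,6,1); (6,0,1); (6,5,1); (10,6,1); added nodes (none); added edges (5,0,2); result: nodes: 0:c, 5:a, 10:b, 11:b, 12:c edges: (0,11,1); (5,0,2); (11,12,1)
final:
nodes: 0:c, 5:a, 10:b, 11:b, 12:c
edges: (0,11,1); (5,0,2); (11,12,1)
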